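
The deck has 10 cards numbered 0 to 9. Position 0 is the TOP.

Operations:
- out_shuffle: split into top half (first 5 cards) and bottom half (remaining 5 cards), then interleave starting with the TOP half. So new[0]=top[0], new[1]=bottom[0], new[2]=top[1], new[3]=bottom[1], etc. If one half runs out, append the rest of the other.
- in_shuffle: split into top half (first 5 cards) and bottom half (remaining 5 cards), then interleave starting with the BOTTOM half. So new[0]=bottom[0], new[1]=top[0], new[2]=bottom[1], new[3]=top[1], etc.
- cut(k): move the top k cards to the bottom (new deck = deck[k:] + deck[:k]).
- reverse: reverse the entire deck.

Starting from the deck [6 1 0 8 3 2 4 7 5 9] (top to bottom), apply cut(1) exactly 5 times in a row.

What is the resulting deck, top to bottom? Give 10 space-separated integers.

After op 1 (cut(1)): [1 0 8 3 2 4 7 5 9 6]
After op 2 (cut(1)): [0 8 3 2 4 7 5 9 6 1]
After op 3 (cut(1)): [8 3 2 4 7 5 9 6 1 0]
After op 4 (cut(1)): [3 2 4 7 5 9 6 1 0 8]
After op 5 (cut(1)): [2 4 7 5 9 6 1 0 8 3]

Answer: 2 4 7 5 9 6 1 0 8 3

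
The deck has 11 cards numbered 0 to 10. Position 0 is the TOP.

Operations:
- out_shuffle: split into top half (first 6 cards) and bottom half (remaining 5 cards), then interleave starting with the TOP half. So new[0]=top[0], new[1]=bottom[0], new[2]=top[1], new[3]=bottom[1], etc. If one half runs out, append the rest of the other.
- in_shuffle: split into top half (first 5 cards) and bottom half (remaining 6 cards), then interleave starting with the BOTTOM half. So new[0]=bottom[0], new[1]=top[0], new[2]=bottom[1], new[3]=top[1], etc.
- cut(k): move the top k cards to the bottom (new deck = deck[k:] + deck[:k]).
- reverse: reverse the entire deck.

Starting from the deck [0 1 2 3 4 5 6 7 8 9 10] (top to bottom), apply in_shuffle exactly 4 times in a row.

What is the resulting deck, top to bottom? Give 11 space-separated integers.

After op 1 (in_shuffle): [5 0 6 1 7 2 8 3 9 4 10]
After op 2 (in_shuffle): [2 5 8 0 3 6 9 1 4 7 10]
After op 3 (in_shuffle): [6 2 9 5 1 8 4 0 7 3 10]
After op 4 (in_shuffle): [8 6 4 2 0 9 7 5 3 1 10]

Answer: 8 6 4 2 0 9 7 5 3 1 10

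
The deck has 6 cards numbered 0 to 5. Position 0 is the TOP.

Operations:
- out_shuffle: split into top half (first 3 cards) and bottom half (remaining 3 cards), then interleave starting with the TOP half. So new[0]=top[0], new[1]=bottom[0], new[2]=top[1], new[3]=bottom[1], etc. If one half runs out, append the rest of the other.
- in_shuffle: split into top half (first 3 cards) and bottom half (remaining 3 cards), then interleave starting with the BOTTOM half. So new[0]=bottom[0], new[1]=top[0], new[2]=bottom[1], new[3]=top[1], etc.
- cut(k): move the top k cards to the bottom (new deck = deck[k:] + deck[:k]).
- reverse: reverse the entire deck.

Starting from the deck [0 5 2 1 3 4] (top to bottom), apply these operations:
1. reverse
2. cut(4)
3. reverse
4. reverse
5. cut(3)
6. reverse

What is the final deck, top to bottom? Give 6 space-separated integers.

Answer: 4 0 5 2 1 3

Derivation:
After op 1 (reverse): [4 3 1 2 5 0]
After op 2 (cut(4)): [5 0 4 3 1 2]
After op 3 (reverse): [2 1 3 4 0 5]
After op 4 (reverse): [5 0 4 3 1 2]
After op 5 (cut(3)): [3 1 2 5 0 4]
After op 6 (reverse): [4 0 5 2 1 3]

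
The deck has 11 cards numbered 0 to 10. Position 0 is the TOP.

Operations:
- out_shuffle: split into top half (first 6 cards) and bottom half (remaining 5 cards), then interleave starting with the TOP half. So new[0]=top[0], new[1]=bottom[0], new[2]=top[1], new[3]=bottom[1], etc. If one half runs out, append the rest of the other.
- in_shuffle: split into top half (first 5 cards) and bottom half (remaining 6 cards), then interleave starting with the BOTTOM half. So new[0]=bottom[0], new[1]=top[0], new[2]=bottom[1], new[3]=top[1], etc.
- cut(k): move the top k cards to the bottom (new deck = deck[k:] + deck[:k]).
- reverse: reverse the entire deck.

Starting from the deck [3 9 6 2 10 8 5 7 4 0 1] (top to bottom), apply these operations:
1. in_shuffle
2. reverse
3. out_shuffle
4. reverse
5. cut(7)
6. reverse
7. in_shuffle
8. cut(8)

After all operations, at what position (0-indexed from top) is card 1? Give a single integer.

After op 1 (in_shuffle): [8 3 5 9 7 6 4 2 0 10 1]
After op 2 (reverse): [1 10 0 2 4 6 7 9 5 3 8]
After op 3 (out_shuffle): [1 7 10 9 0 5 2 3 4 8 6]
After op 4 (reverse): [6 8 4 3 2 5 0 9 10 7 1]
After op 5 (cut(7)): [9 10 7 1 6 8 4 3 2 5 0]
After op 6 (reverse): [0 5 2 3 4 8 6 1 7 10 9]
After op 7 (in_shuffle): [8 0 6 5 1 2 7 3 10 4 9]
After op 8 (cut(8)): [10 4 9 8 0 6 5 1 2 7 3]
Card 1 is at position 7.

Answer: 7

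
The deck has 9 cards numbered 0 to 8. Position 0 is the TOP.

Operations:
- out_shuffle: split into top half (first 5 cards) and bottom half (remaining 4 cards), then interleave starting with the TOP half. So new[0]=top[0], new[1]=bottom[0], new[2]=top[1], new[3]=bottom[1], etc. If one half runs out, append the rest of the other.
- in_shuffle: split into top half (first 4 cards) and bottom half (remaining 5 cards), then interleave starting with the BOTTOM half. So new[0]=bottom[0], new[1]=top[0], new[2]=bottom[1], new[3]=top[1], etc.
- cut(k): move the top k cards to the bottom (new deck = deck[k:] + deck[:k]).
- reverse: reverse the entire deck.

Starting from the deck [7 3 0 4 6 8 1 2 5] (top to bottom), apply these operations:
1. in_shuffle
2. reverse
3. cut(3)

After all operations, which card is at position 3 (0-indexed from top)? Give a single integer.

Answer: 8

Derivation:
After op 1 (in_shuffle): [6 7 8 3 1 0 2 4 5]
After op 2 (reverse): [5 4 2 0 1 3 8 7 6]
After op 3 (cut(3)): [0 1 3 8 7 6 5 4 2]
Position 3: card 8.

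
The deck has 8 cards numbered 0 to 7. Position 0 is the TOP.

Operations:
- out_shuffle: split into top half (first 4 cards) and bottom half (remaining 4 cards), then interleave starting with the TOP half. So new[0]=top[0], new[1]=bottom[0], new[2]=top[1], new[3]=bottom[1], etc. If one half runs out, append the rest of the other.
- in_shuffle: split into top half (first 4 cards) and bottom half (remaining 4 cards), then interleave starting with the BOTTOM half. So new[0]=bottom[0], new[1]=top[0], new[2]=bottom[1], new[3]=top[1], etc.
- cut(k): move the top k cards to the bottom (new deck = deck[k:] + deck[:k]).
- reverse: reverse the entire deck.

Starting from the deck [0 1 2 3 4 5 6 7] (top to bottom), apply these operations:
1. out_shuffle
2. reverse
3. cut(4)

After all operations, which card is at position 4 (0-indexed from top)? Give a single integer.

After op 1 (out_shuffle): [0 4 1 5 2 6 3 7]
After op 2 (reverse): [7 3 6 2 5 1 4 0]
After op 3 (cut(4)): [5 1 4 0 7 3 6 2]
Position 4: card 7.

Answer: 7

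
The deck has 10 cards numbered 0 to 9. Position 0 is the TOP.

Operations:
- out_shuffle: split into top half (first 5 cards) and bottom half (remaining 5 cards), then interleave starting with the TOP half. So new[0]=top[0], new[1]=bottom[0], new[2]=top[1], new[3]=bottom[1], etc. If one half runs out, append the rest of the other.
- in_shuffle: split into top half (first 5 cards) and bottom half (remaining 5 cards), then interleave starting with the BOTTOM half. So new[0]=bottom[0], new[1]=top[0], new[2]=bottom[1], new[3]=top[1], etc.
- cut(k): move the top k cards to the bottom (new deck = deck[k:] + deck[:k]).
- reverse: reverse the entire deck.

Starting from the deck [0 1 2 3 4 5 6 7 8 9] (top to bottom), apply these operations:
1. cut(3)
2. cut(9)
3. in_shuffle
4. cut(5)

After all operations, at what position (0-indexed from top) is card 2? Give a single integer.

After op 1 (cut(3)): [3 4 5 6 7 8 9 0 1 2]
After op 2 (cut(9)): [2 3 4 5 6 7 8 9 0 1]
After op 3 (in_shuffle): [7 2 8 3 9 4 0 5 1 6]
After op 4 (cut(5)): [4 0 5 1 6 7 2 8 3 9]
Card 2 is at position 6.

Answer: 6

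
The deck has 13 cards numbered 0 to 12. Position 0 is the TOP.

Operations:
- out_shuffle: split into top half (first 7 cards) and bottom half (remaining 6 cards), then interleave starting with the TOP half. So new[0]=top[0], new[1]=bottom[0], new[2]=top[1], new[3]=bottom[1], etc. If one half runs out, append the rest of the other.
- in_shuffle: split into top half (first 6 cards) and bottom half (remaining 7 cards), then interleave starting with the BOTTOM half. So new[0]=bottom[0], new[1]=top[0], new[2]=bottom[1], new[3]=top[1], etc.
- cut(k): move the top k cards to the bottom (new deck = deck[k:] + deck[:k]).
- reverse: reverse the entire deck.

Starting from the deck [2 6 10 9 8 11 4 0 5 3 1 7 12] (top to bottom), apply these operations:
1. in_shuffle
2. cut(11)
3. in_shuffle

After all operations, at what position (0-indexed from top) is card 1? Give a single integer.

After op 1 (in_shuffle): [4 2 0 6 5 10 3 9 1 8 7 11 12]
After op 2 (cut(11)): [11 12 4 2 0 6 5 10 3 9 1 8 7]
After op 3 (in_shuffle): [5 11 10 12 3 4 9 2 1 0 8 6 7]
Card 1 is at position 8.

Answer: 8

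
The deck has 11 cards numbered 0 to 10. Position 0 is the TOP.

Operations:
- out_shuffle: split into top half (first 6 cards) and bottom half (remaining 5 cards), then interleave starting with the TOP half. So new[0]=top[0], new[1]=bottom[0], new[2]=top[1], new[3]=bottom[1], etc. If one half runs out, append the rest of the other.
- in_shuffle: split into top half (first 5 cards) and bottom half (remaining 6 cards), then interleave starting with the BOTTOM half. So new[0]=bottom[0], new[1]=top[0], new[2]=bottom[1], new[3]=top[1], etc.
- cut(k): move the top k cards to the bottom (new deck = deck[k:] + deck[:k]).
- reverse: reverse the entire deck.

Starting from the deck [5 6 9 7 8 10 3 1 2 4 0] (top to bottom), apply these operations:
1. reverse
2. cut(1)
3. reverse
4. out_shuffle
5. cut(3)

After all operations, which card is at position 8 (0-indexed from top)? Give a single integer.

Answer: 0

Derivation:
After op 1 (reverse): [0 4 2 1 3 10 8 7 9 6 5]
After op 2 (cut(1)): [4 2 1 3 10 8 7 9 6 5 0]
After op 3 (reverse): [0 5 6 9 7 8 10 3 1 2 4]
After op 4 (out_shuffle): [0 10 5 3 6 1 9 2 7 4 8]
After op 5 (cut(3)): [3 6 1 9 2 7 4 8 0 10 5]
Position 8: card 0.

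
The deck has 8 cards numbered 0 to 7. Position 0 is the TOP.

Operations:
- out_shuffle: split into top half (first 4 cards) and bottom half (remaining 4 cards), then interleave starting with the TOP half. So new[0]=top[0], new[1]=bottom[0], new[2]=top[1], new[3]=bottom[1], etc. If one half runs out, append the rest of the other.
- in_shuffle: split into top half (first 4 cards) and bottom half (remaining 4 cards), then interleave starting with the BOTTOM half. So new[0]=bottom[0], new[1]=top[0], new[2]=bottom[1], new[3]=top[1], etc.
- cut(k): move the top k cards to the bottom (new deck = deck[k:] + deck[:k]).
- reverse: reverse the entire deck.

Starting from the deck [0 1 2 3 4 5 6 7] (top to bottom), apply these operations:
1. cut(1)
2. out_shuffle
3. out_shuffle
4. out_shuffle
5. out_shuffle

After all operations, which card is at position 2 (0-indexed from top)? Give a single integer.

Answer: 2

Derivation:
After op 1 (cut(1)): [1 2 3 4 5 6 7 0]
After op 2 (out_shuffle): [1 5 2 6 3 7 4 0]
After op 3 (out_shuffle): [1 3 5 7 2 4 6 0]
After op 4 (out_shuffle): [1 2 3 4 5 6 7 0]
After op 5 (out_shuffle): [1 5 2 6 3 7 4 0]
Position 2: card 2.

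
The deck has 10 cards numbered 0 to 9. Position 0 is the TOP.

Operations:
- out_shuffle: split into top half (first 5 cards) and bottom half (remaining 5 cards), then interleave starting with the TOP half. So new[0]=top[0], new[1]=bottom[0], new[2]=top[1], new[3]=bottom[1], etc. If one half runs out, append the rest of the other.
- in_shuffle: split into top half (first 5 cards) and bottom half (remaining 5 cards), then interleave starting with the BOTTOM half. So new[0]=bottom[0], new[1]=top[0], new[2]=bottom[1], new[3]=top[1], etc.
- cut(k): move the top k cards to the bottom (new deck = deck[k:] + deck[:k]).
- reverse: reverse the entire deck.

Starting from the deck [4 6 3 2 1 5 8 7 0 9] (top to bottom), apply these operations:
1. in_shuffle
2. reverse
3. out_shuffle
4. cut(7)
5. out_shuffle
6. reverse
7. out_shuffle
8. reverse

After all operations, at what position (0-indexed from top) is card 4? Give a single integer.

After op 1 (in_shuffle): [5 4 8 6 7 3 0 2 9 1]
After op 2 (reverse): [1 9 2 0 3 7 6 8 4 5]
After op 3 (out_shuffle): [1 7 9 6 2 8 0 4 3 5]
After op 4 (cut(7)): [4 3 5 1 7 9 6 2 8 0]
After op 5 (out_shuffle): [4 9 3 6 5 2 1 8 7 0]
After op 6 (reverse): [0 7 8 1 2 5 6 3 9 4]
After op 7 (out_shuffle): [0 5 7 6 8 3 1 9 2 4]
After op 8 (reverse): [4 2 9 1 3 8 6 7 5 0]
Card 4 is at position 0.

Answer: 0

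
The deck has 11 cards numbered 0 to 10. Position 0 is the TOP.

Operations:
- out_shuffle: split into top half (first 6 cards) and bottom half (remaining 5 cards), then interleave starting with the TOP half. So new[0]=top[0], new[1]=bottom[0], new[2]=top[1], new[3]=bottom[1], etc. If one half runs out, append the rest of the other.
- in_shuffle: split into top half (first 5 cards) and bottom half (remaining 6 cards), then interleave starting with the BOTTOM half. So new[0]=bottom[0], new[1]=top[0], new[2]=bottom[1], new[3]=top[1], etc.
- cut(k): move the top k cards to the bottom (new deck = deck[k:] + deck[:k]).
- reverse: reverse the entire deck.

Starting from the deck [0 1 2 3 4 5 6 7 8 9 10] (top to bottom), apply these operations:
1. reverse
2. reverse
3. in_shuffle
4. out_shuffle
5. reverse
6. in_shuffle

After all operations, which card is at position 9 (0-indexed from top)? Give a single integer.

Answer: 1

Derivation:
After op 1 (reverse): [10 9 8 7 6 5 4 3 2 1 0]
After op 2 (reverse): [0 1 2 3 4 5 6 7 8 9 10]
After op 3 (in_shuffle): [5 0 6 1 7 2 8 3 9 4 10]
After op 4 (out_shuffle): [5 8 0 3 6 9 1 4 7 10 2]
After op 5 (reverse): [2 10 7 4 1 9 6 3 0 8 5]
After op 6 (in_shuffle): [9 2 6 10 3 7 0 4 8 1 5]
Position 9: card 1.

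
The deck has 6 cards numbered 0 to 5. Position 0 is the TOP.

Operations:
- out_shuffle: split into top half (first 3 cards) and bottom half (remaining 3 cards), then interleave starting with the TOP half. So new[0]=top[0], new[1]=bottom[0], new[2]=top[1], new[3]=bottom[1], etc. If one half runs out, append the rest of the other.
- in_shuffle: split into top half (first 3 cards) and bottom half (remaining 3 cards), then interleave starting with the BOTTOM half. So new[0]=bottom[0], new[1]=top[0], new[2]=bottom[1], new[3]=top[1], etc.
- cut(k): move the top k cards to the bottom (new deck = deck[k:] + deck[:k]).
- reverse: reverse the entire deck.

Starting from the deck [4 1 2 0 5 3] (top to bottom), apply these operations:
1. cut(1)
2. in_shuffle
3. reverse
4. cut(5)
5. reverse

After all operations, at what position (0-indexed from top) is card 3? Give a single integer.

Answer: 1

Derivation:
After op 1 (cut(1)): [1 2 0 5 3 4]
After op 2 (in_shuffle): [5 1 3 2 4 0]
After op 3 (reverse): [0 4 2 3 1 5]
After op 4 (cut(5)): [5 0 4 2 3 1]
After op 5 (reverse): [1 3 2 4 0 5]
Card 3 is at position 1.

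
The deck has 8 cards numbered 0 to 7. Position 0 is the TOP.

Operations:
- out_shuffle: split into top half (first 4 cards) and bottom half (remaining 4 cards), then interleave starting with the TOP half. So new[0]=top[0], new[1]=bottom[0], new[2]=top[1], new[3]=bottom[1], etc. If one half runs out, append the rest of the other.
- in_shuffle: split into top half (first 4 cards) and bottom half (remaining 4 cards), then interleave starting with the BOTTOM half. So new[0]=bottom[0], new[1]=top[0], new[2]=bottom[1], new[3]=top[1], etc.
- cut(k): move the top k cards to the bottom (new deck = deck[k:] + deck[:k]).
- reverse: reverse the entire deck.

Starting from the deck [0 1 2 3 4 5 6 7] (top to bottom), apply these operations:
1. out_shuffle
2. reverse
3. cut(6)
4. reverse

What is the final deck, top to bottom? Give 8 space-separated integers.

After op 1 (out_shuffle): [0 4 1 5 2 6 3 7]
After op 2 (reverse): [7 3 6 2 5 1 4 0]
After op 3 (cut(6)): [4 0 7 3 6 2 5 1]
After op 4 (reverse): [1 5 2 6 3 7 0 4]

Answer: 1 5 2 6 3 7 0 4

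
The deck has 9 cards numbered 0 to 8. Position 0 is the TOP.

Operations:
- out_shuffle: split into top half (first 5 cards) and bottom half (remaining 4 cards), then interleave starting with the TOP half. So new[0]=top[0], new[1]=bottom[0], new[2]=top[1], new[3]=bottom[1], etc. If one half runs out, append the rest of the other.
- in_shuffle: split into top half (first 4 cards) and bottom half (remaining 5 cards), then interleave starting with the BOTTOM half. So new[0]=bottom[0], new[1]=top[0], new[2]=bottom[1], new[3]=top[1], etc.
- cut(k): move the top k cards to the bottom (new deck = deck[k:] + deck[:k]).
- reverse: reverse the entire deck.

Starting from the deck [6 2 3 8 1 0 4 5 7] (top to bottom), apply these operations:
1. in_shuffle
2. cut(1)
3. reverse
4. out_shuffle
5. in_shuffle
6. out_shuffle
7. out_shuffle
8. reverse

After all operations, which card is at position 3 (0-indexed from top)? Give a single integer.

Answer: 3

Derivation:
After op 1 (in_shuffle): [1 6 0 2 4 3 5 8 7]
After op 2 (cut(1)): [6 0 2 4 3 5 8 7 1]
After op 3 (reverse): [1 7 8 5 3 4 2 0 6]
After op 4 (out_shuffle): [1 4 7 2 8 0 5 6 3]
After op 5 (in_shuffle): [8 1 0 4 5 7 6 2 3]
After op 6 (out_shuffle): [8 7 1 6 0 2 4 3 5]
After op 7 (out_shuffle): [8 2 7 4 1 3 6 5 0]
After op 8 (reverse): [0 5 6 3 1 4 7 2 8]
Position 3: card 3.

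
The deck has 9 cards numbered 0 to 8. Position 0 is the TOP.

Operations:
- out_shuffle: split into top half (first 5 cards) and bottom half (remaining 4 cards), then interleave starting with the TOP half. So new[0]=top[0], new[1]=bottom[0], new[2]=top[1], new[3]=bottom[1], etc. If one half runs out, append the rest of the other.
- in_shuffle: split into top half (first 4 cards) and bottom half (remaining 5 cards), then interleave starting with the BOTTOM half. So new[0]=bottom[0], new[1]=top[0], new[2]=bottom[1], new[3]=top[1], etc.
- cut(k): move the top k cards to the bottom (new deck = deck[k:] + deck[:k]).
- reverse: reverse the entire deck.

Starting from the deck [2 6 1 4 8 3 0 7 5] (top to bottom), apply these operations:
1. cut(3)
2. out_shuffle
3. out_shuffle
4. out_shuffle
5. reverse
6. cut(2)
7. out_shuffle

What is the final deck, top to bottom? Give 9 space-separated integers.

Answer: 0 1 7 4 5 8 2 3 6

Derivation:
After op 1 (cut(3)): [4 8 3 0 7 5 2 6 1]
After op 2 (out_shuffle): [4 5 8 2 3 6 0 1 7]
After op 3 (out_shuffle): [4 6 5 0 8 1 2 7 3]
After op 4 (out_shuffle): [4 1 6 2 5 7 0 3 8]
After op 5 (reverse): [8 3 0 7 5 2 6 1 4]
After op 6 (cut(2)): [0 7 5 2 6 1 4 8 3]
After op 7 (out_shuffle): [0 1 7 4 5 8 2 3 6]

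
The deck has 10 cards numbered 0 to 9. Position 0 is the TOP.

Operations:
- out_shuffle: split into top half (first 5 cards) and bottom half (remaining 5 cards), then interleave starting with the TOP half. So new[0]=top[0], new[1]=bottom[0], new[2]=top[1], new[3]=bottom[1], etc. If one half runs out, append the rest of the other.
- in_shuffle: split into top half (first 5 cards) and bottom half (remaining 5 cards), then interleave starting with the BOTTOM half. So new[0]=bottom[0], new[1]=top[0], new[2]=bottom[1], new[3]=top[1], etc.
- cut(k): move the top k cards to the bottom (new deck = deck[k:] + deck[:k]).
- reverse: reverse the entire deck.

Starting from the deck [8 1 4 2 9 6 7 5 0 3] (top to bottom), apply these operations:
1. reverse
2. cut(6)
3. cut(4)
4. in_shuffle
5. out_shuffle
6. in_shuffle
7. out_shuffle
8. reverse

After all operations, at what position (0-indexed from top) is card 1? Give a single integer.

After op 1 (reverse): [3 0 5 7 6 9 2 4 1 8]
After op 2 (cut(6)): [2 4 1 8 3 0 5 7 6 9]
After op 3 (cut(4)): [3 0 5 7 6 9 2 4 1 8]
After op 4 (in_shuffle): [9 3 2 0 4 5 1 7 8 6]
After op 5 (out_shuffle): [9 5 3 1 2 7 0 8 4 6]
After op 6 (in_shuffle): [7 9 0 5 8 3 4 1 6 2]
After op 7 (out_shuffle): [7 3 9 4 0 1 5 6 8 2]
After op 8 (reverse): [2 8 6 5 1 0 4 9 3 7]
Card 1 is at position 4.

Answer: 4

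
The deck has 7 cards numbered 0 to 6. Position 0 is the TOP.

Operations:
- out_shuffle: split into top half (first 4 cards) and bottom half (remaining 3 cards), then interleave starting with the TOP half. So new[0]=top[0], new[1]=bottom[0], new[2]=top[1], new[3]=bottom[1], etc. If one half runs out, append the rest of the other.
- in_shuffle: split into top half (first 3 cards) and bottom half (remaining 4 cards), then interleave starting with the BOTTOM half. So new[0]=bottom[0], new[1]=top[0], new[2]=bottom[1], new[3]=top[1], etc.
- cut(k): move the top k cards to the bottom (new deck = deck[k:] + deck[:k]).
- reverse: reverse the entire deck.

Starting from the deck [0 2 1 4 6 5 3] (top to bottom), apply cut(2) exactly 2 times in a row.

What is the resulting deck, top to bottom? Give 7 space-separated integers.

Answer: 6 5 3 0 2 1 4

Derivation:
After op 1 (cut(2)): [1 4 6 5 3 0 2]
After op 2 (cut(2)): [6 5 3 0 2 1 4]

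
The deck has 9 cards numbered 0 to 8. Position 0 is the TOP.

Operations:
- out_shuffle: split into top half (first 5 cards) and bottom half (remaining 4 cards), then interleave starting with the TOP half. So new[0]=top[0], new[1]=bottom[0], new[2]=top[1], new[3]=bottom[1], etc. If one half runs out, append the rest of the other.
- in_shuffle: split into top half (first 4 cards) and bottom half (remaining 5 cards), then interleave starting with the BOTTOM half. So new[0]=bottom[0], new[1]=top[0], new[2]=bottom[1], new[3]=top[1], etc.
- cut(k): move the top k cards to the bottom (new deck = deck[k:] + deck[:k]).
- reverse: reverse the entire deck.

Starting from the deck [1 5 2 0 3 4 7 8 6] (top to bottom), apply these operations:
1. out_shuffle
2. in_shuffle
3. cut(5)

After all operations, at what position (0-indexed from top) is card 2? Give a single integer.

Answer: 4

Derivation:
After op 1 (out_shuffle): [1 4 5 7 2 8 0 6 3]
After op 2 (in_shuffle): [2 1 8 4 0 5 6 7 3]
After op 3 (cut(5)): [5 6 7 3 2 1 8 4 0]
Card 2 is at position 4.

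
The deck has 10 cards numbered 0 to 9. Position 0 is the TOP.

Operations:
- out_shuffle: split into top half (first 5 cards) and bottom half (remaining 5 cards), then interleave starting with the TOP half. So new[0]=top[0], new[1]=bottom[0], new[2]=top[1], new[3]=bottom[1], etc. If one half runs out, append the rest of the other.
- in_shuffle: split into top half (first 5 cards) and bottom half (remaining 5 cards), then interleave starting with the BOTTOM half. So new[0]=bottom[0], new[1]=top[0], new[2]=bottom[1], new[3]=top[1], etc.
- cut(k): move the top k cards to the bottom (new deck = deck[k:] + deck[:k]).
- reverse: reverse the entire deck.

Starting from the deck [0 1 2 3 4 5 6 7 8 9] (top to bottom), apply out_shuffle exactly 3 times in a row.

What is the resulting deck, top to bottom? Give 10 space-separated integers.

After op 1 (out_shuffle): [0 5 1 6 2 7 3 8 4 9]
After op 2 (out_shuffle): [0 7 5 3 1 8 6 4 2 9]
After op 3 (out_shuffle): [0 8 7 6 5 4 3 2 1 9]

Answer: 0 8 7 6 5 4 3 2 1 9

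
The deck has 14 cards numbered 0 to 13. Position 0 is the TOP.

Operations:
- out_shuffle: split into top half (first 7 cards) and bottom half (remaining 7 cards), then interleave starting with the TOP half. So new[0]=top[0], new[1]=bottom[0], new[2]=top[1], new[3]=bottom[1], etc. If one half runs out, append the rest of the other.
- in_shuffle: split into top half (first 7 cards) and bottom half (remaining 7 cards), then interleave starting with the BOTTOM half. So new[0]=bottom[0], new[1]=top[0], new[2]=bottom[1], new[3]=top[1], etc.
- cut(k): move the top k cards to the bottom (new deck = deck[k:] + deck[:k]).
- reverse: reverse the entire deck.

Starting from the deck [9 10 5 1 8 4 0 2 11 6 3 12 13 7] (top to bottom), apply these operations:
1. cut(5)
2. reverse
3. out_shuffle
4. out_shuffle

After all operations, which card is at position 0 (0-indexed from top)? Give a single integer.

Answer: 8

Derivation:
After op 1 (cut(5)): [4 0 2 11 6 3 12 13 7 9 10 5 1 8]
After op 2 (reverse): [8 1 5 10 9 7 13 12 3 6 11 2 0 4]
After op 3 (out_shuffle): [8 12 1 3 5 6 10 11 9 2 7 0 13 4]
After op 4 (out_shuffle): [8 11 12 9 1 2 3 7 5 0 6 13 10 4]
Position 0: card 8.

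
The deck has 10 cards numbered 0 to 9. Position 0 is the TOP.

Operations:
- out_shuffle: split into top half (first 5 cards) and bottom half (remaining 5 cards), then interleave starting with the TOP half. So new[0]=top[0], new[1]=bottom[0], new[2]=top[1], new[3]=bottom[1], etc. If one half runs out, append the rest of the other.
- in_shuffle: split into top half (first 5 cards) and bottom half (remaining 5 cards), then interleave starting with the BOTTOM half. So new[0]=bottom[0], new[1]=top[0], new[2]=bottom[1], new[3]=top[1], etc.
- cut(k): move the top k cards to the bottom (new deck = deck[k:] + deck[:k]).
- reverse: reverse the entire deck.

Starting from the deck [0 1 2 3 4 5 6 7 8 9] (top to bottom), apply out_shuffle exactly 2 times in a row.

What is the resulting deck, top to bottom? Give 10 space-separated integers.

Answer: 0 7 5 3 1 8 6 4 2 9

Derivation:
After op 1 (out_shuffle): [0 5 1 6 2 7 3 8 4 9]
After op 2 (out_shuffle): [0 7 5 3 1 8 6 4 2 9]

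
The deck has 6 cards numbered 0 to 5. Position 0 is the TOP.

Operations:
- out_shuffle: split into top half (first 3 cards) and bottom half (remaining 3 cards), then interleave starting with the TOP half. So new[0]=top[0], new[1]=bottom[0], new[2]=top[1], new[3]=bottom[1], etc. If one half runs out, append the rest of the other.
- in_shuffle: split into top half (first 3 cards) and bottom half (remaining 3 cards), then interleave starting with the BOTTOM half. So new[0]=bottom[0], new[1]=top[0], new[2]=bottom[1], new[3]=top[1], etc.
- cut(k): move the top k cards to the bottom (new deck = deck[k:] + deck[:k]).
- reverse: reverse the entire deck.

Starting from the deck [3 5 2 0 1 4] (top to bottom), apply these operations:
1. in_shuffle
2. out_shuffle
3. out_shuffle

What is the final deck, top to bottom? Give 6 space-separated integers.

Answer: 0 4 5 1 3 2

Derivation:
After op 1 (in_shuffle): [0 3 1 5 4 2]
After op 2 (out_shuffle): [0 5 3 4 1 2]
After op 3 (out_shuffle): [0 4 5 1 3 2]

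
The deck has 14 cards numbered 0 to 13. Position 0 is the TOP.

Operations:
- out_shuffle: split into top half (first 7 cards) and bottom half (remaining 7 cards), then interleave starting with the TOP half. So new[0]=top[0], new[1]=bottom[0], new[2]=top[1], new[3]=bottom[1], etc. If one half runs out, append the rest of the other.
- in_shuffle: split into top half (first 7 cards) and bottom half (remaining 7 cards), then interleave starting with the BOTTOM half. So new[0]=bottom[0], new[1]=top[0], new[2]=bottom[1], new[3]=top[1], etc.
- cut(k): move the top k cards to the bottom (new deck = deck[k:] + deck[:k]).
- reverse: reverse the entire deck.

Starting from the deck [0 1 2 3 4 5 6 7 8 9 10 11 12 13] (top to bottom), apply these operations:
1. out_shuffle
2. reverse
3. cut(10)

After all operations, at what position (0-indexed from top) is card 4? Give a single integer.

Answer: 9

Derivation:
After op 1 (out_shuffle): [0 7 1 8 2 9 3 10 4 11 5 12 6 13]
After op 2 (reverse): [13 6 12 5 11 4 10 3 9 2 8 1 7 0]
After op 3 (cut(10)): [8 1 7 0 13 6 12 5 11 4 10 3 9 2]
Card 4 is at position 9.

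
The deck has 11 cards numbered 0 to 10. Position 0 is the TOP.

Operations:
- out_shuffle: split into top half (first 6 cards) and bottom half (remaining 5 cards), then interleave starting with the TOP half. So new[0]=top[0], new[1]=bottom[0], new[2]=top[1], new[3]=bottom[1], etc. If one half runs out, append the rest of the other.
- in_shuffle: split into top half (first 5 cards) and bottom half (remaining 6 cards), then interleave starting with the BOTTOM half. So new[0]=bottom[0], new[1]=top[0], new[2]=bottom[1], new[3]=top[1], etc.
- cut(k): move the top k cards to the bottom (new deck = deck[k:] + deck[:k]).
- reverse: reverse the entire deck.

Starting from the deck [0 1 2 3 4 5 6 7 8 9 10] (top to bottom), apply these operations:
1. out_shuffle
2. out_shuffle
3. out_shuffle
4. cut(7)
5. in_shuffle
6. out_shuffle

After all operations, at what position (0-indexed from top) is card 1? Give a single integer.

After op 1 (out_shuffle): [0 6 1 7 2 8 3 9 4 10 5]
After op 2 (out_shuffle): [0 3 6 9 1 4 7 10 2 5 8]
After op 3 (out_shuffle): [0 7 3 10 6 2 9 5 1 8 4]
After op 4 (cut(7)): [5 1 8 4 0 7 3 10 6 2 9]
After op 5 (in_shuffle): [7 5 3 1 10 8 6 4 2 0 9]
After op 6 (out_shuffle): [7 6 5 4 3 2 1 0 10 9 8]
Card 1 is at position 6.

Answer: 6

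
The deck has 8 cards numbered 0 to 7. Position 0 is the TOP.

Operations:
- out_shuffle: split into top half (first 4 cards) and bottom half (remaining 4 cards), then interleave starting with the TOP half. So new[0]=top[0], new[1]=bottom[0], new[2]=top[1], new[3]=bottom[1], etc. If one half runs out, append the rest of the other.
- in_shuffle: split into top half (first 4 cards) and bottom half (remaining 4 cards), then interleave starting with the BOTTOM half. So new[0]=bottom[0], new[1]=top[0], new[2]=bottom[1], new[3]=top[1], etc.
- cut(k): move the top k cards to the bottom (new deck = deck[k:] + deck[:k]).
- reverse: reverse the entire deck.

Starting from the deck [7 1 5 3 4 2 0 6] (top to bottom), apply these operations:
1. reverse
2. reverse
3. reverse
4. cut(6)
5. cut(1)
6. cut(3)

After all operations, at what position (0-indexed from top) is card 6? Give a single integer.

After op 1 (reverse): [6 0 2 4 3 5 1 7]
After op 2 (reverse): [7 1 5 3 4 2 0 6]
After op 3 (reverse): [6 0 2 4 3 5 1 7]
After op 4 (cut(6)): [1 7 6 0 2 4 3 5]
After op 5 (cut(1)): [7 6 0 2 4 3 5 1]
After op 6 (cut(3)): [2 4 3 5 1 7 6 0]
Card 6 is at position 6.

Answer: 6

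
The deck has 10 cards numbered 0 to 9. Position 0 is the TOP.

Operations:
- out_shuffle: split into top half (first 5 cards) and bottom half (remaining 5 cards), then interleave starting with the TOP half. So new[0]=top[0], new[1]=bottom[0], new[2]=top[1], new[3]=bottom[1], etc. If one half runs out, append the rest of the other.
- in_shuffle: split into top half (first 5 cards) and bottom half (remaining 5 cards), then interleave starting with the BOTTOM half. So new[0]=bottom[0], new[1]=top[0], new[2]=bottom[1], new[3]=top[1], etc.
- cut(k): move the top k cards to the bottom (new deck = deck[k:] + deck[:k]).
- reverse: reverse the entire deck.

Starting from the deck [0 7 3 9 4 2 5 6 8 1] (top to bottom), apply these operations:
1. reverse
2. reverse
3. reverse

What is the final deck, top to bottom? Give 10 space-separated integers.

After op 1 (reverse): [1 8 6 5 2 4 9 3 7 0]
After op 2 (reverse): [0 7 3 9 4 2 5 6 8 1]
After op 3 (reverse): [1 8 6 5 2 4 9 3 7 0]

Answer: 1 8 6 5 2 4 9 3 7 0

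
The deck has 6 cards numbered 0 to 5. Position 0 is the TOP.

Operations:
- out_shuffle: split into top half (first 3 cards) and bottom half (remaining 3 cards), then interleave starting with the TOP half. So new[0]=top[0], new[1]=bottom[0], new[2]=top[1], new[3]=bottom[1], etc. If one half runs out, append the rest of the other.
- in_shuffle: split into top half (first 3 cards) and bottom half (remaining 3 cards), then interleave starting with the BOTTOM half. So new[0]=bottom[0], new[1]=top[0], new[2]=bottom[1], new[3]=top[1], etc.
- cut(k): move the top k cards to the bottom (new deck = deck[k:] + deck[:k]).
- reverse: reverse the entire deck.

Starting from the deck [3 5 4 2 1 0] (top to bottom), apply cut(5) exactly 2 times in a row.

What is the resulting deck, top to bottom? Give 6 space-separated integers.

After op 1 (cut(5)): [0 3 5 4 2 1]
After op 2 (cut(5)): [1 0 3 5 4 2]

Answer: 1 0 3 5 4 2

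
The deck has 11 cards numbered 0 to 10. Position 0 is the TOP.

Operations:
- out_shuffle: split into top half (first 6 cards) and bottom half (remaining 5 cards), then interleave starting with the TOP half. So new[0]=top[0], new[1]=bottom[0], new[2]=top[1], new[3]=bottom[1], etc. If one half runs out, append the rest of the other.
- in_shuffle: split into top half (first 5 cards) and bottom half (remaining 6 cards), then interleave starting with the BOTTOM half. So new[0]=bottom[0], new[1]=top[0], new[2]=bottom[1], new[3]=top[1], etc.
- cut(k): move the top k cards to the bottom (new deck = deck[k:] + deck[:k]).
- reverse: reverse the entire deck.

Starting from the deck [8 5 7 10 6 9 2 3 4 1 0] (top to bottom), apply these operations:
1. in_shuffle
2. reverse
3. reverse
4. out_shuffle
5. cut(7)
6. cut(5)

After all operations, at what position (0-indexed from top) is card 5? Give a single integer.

Answer: 5

Derivation:
After op 1 (in_shuffle): [9 8 2 5 3 7 4 10 1 6 0]
After op 2 (reverse): [0 6 1 10 4 7 3 5 2 8 9]
After op 3 (reverse): [9 8 2 5 3 7 4 10 1 6 0]
After op 4 (out_shuffle): [9 4 8 10 2 1 5 6 3 0 7]
After op 5 (cut(7)): [6 3 0 7 9 4 8 10 2 1 5]
After op 6 (cut(5)): [4 8 10 2 1 5 6 3 0 7 9]
Card 5 is at position 5.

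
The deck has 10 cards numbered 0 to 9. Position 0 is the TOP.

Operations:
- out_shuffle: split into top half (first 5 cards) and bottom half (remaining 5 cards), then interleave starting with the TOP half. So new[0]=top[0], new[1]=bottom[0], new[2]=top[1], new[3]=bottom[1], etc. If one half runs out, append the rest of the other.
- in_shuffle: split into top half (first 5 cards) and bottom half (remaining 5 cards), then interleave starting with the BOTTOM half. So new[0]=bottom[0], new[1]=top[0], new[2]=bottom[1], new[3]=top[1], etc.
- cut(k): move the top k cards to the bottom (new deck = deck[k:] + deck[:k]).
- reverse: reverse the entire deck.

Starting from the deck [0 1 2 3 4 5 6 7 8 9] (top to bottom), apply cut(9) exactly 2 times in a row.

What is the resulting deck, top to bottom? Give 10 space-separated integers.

Answer: 8 9 0 1 2 3 4 5 6 7

Derivation:
After op 1 (cut(9)): [9 0 1 2 3 4 5 6 7 8]
After op 2 (cut(9)): [8 9 0 1 2 3 4 5 6 7]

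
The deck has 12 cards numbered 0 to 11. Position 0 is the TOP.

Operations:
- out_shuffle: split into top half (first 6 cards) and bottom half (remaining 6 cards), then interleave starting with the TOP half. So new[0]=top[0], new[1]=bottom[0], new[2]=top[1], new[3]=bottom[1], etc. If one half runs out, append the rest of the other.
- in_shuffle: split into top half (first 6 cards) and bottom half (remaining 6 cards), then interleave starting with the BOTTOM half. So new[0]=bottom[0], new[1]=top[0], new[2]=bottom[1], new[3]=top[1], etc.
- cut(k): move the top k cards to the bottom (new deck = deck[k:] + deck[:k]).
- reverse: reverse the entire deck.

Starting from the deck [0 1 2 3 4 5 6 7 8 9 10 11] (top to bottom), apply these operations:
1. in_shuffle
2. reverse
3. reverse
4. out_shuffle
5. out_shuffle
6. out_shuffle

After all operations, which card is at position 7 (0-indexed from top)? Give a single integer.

After op 1 (in_shuffle): [6 0 7 1 8 2 9 3 10 4 11 5]
After op 2 (reverse): [5 11 4 10 3 9 2 8 1 7 0 6]
After op 3 (reverse): [6 0 7 1 8 2 9 3 10 4 11 5]
After op 4 (out_shuffle): [6 9 0 3 7 10 1 4 8 11 2 5]
After op 5 (out_shuffle): [6 1 9 4 0 8 3 11 7 2 10 5]
After op 6 (out_shuffle): [6 3 1 11 9 7 4 2 0 10 8 5]
Position 7: card 2.

Answer: 2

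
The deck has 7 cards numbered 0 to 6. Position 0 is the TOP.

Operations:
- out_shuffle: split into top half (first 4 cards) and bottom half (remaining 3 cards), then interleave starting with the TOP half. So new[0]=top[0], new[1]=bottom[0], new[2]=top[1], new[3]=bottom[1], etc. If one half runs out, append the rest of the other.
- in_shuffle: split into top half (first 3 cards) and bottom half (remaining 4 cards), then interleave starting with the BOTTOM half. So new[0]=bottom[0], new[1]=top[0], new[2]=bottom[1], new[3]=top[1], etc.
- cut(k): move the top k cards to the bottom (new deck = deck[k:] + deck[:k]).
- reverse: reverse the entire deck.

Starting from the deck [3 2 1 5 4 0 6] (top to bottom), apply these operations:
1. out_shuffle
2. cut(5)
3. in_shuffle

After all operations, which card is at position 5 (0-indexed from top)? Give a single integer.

Answer: 3

Derivation:
After op 1 (out_shuffle): [3 4 2 0 1 6 5]
After op 2 (cut(5)): [6 5 3 4 2 0 1]
After op 3 (in_shuffle): [4 6 2 5 0 3 1]
Position 5: card 3.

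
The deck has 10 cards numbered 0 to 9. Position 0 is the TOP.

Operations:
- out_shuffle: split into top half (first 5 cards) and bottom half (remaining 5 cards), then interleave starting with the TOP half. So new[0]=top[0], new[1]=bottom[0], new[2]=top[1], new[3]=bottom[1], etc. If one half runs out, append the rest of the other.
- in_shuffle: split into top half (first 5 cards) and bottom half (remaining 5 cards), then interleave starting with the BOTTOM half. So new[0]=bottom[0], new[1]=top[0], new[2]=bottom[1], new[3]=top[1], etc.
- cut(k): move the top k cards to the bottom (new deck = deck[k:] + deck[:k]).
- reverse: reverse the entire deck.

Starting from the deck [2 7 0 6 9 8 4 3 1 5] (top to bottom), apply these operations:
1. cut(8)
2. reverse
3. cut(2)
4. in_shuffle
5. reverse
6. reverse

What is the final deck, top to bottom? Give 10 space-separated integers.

Answer: 2 8 5 9 1 6 3 0 4 7

Derivation:
After op 1 (cut(8)): [1 5 2 7 0 6 9 8 4 3]
After op 2 (reverse): [3 4 8 9 6 0 7 2 5 1]
After op 3 (cut(2)): [8 9 6 0 7 2 5 1 3 4]
After op 4 (in_shuffle): [2 8 5 9 1 6 3 0 4 7]
After op 5 (reverse): [7 4 0 3 6 1 9 5 8 2]
After op 6 (reverse): [2 8 5 9 1 6 3 0 4 7]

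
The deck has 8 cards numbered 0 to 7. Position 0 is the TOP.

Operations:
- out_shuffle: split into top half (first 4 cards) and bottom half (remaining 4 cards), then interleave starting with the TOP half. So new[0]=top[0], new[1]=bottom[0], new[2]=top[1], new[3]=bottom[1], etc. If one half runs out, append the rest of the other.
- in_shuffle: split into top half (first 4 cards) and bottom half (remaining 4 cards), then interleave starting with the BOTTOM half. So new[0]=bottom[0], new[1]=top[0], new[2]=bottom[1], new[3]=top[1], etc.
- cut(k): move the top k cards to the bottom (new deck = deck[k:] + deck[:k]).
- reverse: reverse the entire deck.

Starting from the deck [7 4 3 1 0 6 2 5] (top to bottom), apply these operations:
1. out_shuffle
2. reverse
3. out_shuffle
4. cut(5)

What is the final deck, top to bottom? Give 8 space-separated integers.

After op 1 (out_shuffle): [7 0 4 6 3 2 1 5]
After op 2 (reverse): [5 1 2 3 6 4 0 7]
After op 3 (out_shuffle): [5 6 1 4 2 0 3 7]
After op 4 (cut(5)): [0 3 7 5 6 1 4 2]

Answer: 0 3 7 5 6 1 4 2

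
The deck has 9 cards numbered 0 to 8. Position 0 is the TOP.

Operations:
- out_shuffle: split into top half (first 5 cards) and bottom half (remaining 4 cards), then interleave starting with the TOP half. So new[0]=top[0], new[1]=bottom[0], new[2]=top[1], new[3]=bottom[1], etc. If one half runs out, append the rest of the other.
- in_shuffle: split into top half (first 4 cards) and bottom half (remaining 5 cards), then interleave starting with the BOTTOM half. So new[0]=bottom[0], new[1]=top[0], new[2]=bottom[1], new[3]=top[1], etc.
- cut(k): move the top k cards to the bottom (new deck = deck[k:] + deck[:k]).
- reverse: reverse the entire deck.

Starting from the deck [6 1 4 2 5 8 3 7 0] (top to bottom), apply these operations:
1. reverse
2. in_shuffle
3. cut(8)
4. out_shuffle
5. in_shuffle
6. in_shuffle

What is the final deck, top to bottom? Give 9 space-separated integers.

After op 1 (reverse): [0 7 3 8 5 2 4 1 6]
After op 2 (in_shuffle): [5 0 2 7 4 3 1 8 6]
After op 3 (cut(8)): [6 5 0 2 7 4 3 1 8]
After op 4 (out_shuffle): [6 4 5 3 0 1 2 8 7]
After op 5 (in_shuffle): [0 6 1 4 2 5 8 3 7]
After op 6 (in_shuffle): [2 0 5 6 8 1 3 4 7]

Answer: 2 0 5 6 8 1 3 4 7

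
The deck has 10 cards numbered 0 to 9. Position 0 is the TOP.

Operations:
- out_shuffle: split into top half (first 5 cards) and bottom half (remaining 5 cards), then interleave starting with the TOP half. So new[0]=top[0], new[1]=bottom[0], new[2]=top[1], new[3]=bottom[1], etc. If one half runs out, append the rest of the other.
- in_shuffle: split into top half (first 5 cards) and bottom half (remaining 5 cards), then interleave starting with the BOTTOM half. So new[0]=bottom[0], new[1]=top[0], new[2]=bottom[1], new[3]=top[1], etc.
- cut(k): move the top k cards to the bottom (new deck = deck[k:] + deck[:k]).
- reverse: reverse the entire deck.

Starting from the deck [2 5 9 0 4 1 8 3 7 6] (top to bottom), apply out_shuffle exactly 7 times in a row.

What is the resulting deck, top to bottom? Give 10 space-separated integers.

After op 1 (out_shuffle): [2 1 5 8 9 3 0 7 4 6]
After op 2 (out_shuffle): [2 3 1 0 5 7 8 4 9 6]
After op 3 (out_shuffle): [2 7 3 8 1 4 0 9 5 6]
After op 4 (out_shuffle): [2 4 7 0 3 9 8 5 1 6]
After op 5 (out_shuffle): [2 9 4 8 7 5 0 1 3 6]
After op 6 (out_shuffle): [2 5 9 0 4 1 8 3 7 6]
After op 7 (out_shuffle): [2 1 5 8 9 3 0 7 4 6]

Answer: 2 1 5 8 9 3 0 7 4 6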